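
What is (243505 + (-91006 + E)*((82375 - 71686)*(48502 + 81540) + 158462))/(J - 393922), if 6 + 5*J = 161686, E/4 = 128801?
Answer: -589710472968705/361586 ≈ -1.6309e+9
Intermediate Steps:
E = 515204 (E = 4*128801 = 515204)
J = 32336 (J = -6/5 + (⅕)*161686 = -6/5 + 161686/5 = 32336)
(243505 + (-91006 + E)*((82375 - 71686)*(48502 + 81540) + 158462))/(J - 393922) = (243505 + (-91006 + 515204)*((82375 - 71686)*(48502 + 81540) + 158462))/(32336 - 393922) = (243505 + 424198*(10689*130042 + 158462))/(-361586) = (243505 + 424198*(1390018938 + 158462))*(-1/361586) = (243505 + 424198*1390177400)*(-1/361586) = (243505 + 589710472725200)*(-1/361586) = 589710472968705*(-1/361586) = -589710472968705/361586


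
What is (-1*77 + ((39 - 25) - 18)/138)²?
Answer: 28249225/4761 ≈ 5933.5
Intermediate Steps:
(-1*77 + ((39 - 25) - 18)/138)² = (-77 + (14 - 18)*(1/138))² = (-77 - 4*1/138)² = (-77 - 2/69)² = (-5315/69)² = 28249225/4761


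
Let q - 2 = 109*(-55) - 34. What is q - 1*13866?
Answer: -19893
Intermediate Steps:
q = -6027 (q = 2 + (109*(-55) - 34) = 2 + (-5995 - 34) = 2 - 6029 = -6027)
q - 1*13866 = -6027 - 1*13866 = -6027 - 13866 = -19893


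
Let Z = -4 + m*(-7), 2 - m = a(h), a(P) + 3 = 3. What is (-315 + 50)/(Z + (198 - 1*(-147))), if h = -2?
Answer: -265/327 ≈ -0.81040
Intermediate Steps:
a(P) = 0 (a(P) = -3 + 3 = 0)
m = 2 (m = 2 - 1*0 = 2 + 0 = 2)
Z = -18 (Z = -4 + 2*(-7) = -4 - 14 = -18)
(-315 + 50)/(Z + (198 - 1*(-147))) = (-315 + 50)/(-18 + (198 - 1*(-147))) = -265/(-18 + (198 + 147)) = -265/(-18 + 345) = -265/327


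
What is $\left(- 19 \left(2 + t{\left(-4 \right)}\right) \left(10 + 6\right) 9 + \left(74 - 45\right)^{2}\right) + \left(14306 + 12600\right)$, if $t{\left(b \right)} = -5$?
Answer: $35955$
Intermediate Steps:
$\left(- 19 \left(2 + t{\left(-4 \right)}\right) \left(10 + 6\right) 9 + \left(74 - 45\right)^{2}\right) + \left(14306 + 12600\right) = \left(- 19 \left(2 - 5\right) \left(10 + 6\right) 9 + \left(74 - 45\right)^{2}\right) + \left(14306 + 12600\right) = \left(- 19 \left(\left(-3\right) 16\right) 9 + 29^{2}\right) + 26906 = \left(\left(-19\right) \left(-48\right) 9 + 841\right) + 26906 = \left(912 \cdot 9 + 841\right) + 26906 = \left(8208 + 841\right) + 26906 = 9049 + 26906 = 35955$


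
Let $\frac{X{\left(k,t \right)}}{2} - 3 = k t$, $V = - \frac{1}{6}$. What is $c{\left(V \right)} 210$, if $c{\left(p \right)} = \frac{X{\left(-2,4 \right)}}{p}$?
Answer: $12600$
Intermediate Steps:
$V = - \frac{1}{6}$ ($V = \left(-1\right) \frac{1}{6} = - \frac{1}{6} \approx -0.16667$)
$X{\left(k,t \right)} = 6 + 2 k t$
$c{\left(p \right)} = - \frac{10}{p}$ ($c{\left(p \right)} = \frac{6 + 2 \left(-2\right) 4}{p} = \frac{6 - 16}{p} = - \frac{10}{p}$)
$c{\left(V \right)} 210 = - \frac{10}{- \frac{1}{6}} \cdot 210 = \left(-10\right) \left(-6\right) 210 = 60 \cdot 210 = 12600$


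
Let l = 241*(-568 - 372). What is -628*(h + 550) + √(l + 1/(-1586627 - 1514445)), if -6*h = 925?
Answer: -745750/3 + I*√136159708487202777/775268 ≈ -2.4858e+5 + 475.96*I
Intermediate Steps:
h = -925/6 (h = -⅙*925 = -925/6 ≈ -154.17)
l = -226540 (l = 241*(-940) = -226540)
-628*(h + 550) + √(l + 1/(-1586627 - 1514445)) = -628*(-925/6 + 550) + √(-226540 + 1/(-1586627 - 1514445)) = -628*2375/6 + √(-226540 + 1/(-3101072)) = -745750/3 + √(-226540 - 1/3101072) = -745750/3 + √(-702516850881/3101072) = -745750/3 + I*√136159708487202777/775268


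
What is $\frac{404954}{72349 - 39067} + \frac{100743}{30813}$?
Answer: $\frac{2638462688}{170919711} \approx 15.437$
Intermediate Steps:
$\frac{404954}{72349 - 39067} + \frac{100743}{30813} = \frac{404954}{72349 - 39067} + 100743 \cdot \frac{1}{30813} = \frac{404954}{33282} + \frac{33581}{10271} = 404954 \cdot \frac{1}{33282} + \frac{33581}{10271} = \frac{202477}{16641} + \frac{33581}{10271} = \frac{2638462688}{170919711}$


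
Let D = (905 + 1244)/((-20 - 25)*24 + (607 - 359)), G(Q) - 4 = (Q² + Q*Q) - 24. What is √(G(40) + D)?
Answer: √34366943/104 ≈ 56.369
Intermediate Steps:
G(Q) = -20 + 2*Q² (G(Q) = 4 + ((Q² + Q*Q) - 24) = 4 + ((Q² + Q²) - 24) = 4 + (2*Q² - 24) = 4 + (-24 + 2*Q²) = -20 + 2*Q²)
D = -2149/832 (D = 2149/(-45*24 + 248) = 2149/(-1080 + 248) = 2149/(-832) = 2149*(-1/832) = -2149/832 ≈ -2.5829)
√(G(40) + D) = √((-20 + 2*40²) - 2149/832) = √((-20 + 2*1600) - 2149/832) = √((-20 + 3200) - 2149/832) = √(3180 - 2149/832) = √(2643611/832) = √34366943/104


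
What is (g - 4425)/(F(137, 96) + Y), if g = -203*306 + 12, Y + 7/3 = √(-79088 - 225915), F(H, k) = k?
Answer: -56085633/2823988 + 598779*I*√305003/2823988 ≈ -19.86 + 117.1*I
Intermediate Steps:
Y = -7/3 + I*√305003 (Y = -7/3 + √(-79088 - 225915) = -7/3 + √(-305003) = -7/3 + I*√305003 ≈ -2.3333 + 552.27*I)
g = -62106 (g = -62118 + 12 = -62106)
(g - 4425)/(F(137, 96) + Y) = (-62106 - 4425)/(96 + (-7/3 + I*√305003)) = -66531/(281/3 + I*√305003)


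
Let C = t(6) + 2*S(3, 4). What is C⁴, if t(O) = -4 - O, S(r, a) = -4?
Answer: 104976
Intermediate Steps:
C = -18 (C = (-4 - 1*6) + 2*(-4) = (-4 - 6) - 8 = -10 - 8 = -18)
C⁴ = (-18)⁴ = 104976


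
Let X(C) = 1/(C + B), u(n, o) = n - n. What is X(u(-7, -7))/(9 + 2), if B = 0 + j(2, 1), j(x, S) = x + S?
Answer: 1/33 ≈ 0.030303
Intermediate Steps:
u(n, o) = 0
j(x, S) = S + x
B = 3 (B = 0 + (1 + 2) = 0 + 3 = 3)
X(C) = 1/(3 + C) (X(C) = 1/(C + 3) = 1/(3 + C))
X(u(-7, -7))/(9 + 2) = 1/((9 + 2)*(3 + 0)) = 1/(11*3) = (1/11)*(1/3) = 1/33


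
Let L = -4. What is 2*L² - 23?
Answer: 9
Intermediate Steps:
2*L² - 23 = 2*(-4)² - 23 = 2*16 - 23 = 32 - 23 = 9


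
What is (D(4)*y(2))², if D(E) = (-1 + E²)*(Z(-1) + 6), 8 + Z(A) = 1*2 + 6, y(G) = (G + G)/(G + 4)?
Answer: 3600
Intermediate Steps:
y(G) = 2*G/(4 + G) (y(G) = (2*G)/(4 + G) = 2*G/(4 + G))
Z(A) = 0 (Z(A) = -8 + (1*2 + 6) = -8 + (2 + 6) = -8 + 8 = 0)
D(E) = -6 + 6*E² (D(E) = (-1 + E²)*(0 + 6) = (-1 + E²)*6 = -6 + 6*E²)
(D(4)*y(2))² = ((-6 + 6*4²)*(2*2/(4 + 2)))² = ((-6 + 6*16)*(2*2/6))² = ((-6 + 96)*(2*2*(⅙)))² = (90*(⅔))² = 60² = 3600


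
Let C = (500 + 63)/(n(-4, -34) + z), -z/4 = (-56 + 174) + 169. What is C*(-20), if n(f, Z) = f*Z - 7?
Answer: 11260/1019 ≈ 11.050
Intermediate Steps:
n(f, Z) = -7 + Z*f (n(f, Z) = Z*f - 7 = -7 + Z*f)
z = -1148 (z = -4*((-56 + 174) + 169) = -4*(118 + 169) = -4*287 = -1148)
C = -563/1019 (C = (500 + 63)/((-7 - 34*(-4)) - 1148) = 563/((-7 + 136) - 1148) = 563/(129 - 1148) = 563/(-1019) = 563*(-1/1019) = -563/1019 ≈ -0.55250)
C*(-20) = -563/1019*(-20) = 11260/1019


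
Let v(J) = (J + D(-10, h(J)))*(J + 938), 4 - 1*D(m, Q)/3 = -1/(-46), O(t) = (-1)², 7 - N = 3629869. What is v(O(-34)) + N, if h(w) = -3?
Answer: -166414947/46 ≈ -3.6177e+6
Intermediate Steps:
N = -3629862 (N = 7 - 1*3629869 = 7 - 3629869 = -3629862)
O(t) = 1
D(m, Q) = 549/46 (D(m, Q) = 12 - (-3)/(-46) = 12 - (-3)*(-1)/46 = 12 - 3*1/46 = 12 - 3/46 = 549/46)
v(J) = (938 + J)*(549/46 + J) (v(J) = (J + 549/46)*(J + 938) = (549/46 + J)*(938 + J) = (938 + J)*(549/46 + J))
v(O(-34)) + N = (257481/23 + 1² + (43697/46)*1) - 3629862 = (257481/23 + 1 + 43697/46) - 3629862 = 558705/46 - 3629862 = -166414947/46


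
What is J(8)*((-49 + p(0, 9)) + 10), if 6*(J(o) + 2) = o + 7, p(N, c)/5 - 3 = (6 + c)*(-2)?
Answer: -87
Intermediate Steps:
p(N, c) = -45 - 10*c (p(N, c) = 15 + 5*((6 + c)*(-2)) = 15 + 5*(-12 - 2*c) = 15 + (-60 - 10*c) = -45 - 10*c)
J(o) = -⅚ + o/6 (J(o) = -2 + (o + 7)/6 = -2 + (7 + o)/6 = -2 + (7/6 + o/6) = -⅚ + o/6)
J(8)*((-49 + p(0, 9)) + 10) = (-⅚ + (⅙)*8)*((-49 + (-45 - 10*9)) + 10) = (-⅚ + 4/3)*((-49 + (-45 - 90)) + 10) = ((-49 - 135) + 10)/2 = (-184 + 10)/2 = (½)*(-174) = -87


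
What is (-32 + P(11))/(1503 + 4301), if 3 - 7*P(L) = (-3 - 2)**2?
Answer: -123/20314 ≈ -0.0060549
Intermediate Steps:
P(L) = -22/7 (P(L) = 3/7 - (-3 - 2)**2/7 = 3/7 - 1/7*(-5)**2 = 3/7 - 1/7*25 = 3/7 - 25/7 = -22/7)
(-32 + P(11))/(1503 + 4301) = (-32 - 22/7)/(1503 + 4301) = -246/7/5804 = -246/7*1/5804 = -123/20314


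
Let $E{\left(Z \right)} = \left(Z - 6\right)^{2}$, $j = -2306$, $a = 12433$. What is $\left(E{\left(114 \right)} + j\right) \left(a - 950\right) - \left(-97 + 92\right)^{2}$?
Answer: $107457889$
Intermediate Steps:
$E{\left(Z \right)} = \left(-6 + Z\right)^{2}$
$\left(E{\left(114 \right)} + j\right) \left(a - 950\right) - \left(-97 + 92\right)^{2} = \left(\left(-6 + 114\right)^{2} - 2306\right) \left(12433 - 950\right) - \left(-97 + 92\right)^{2} = \left(108^{2} - 2306\right) 11483 - \left(-5\right)^{2} = \left(11664 - 2306\right) 11483 - 25 = 9358 \cdot 11483 - 25 = 107457914 - 25 = 107457889$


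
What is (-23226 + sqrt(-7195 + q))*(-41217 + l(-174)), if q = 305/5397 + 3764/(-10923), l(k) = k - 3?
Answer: 961417044 - 41394*I*sqrt(308710834146776138)/6550159 ≈ 9.6142e+8 - 3.5112e+6*I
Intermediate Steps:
l(k) = -3 + k
q = -1886977/6550159 (q = 305*(1/5397) + 3764*(-1/10923) = 305/5397 - 3764/10923 = -1886977/6550159 ≈ -0.28808)
(-23226 + sqrt(-7195 + q))*(-41217 + l(-174)) = (-23226 + sqrt(-7195 - 1886977/6550159))*(-41217 + (-3 - 174)) = (-23226 + sqrt(-47130280982/6550159))*(-41217 - 177) = (-23226 + I*sqrt(308710834146776138)/6550159)*(-41394) = 961417044 - 41394*I*sqrt(308710834146776138)/6550159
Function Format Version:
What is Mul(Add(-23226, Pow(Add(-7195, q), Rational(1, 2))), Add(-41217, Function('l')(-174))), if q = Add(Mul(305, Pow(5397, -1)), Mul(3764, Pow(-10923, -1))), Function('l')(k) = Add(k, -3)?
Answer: Add(961417044, Mul(Rational(-41394, 6550159), I, Pow(308710834146776138, Rational(1, 2)))) ≈ Add(9.6142e+8, Mul(-3.5112e+6, I))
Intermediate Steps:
Function('l')(k) = Add(-3, k)
q = Rational(-1886977, 6550159) (q = Add(Mul(305, Rational(1, 5397)), Mul(3764, Rational(-1, 10923))) = Add(Rational(305, 5397), Rational(-3764, 10923)) = Rational(-1886977, 6550159) ≈ -0.28808)
Mul(Add(-23226, Pow(Add(-7195, q), Rational(1, 2))), Add(-41217, Function('l')(-174))) = Mul(Add(-23226, Pow(Add(-7195, Rational(-1886977, 6550159)), Rational(1, 2))), Add(-41217, Add(-3, -174))) = Mul(Add(-23226, Pow(Rational(-47130280982, 6550159), Rational(1, 2))), Add(-41217, -177)) = Mul(Add(-23226, Mul(Rational(1, 6550159), I, Pow(308710834146776138, Rational(1, 2)))), -41394) = Add(961417044, Mul(Rational(-41394, 6550159), I, Pow(308710834146776138, Rational(1, 2))))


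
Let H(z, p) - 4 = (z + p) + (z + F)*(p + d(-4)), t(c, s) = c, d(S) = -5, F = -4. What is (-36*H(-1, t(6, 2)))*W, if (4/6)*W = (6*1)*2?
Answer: -2592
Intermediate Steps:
W = 18 (W = 3*((6*1)*2)/2 = 3*(6*2)/2 = (3/2)*12 = 18)
H(z, p) = 4 + p + z + (-5 + p)*(-4 + z) (H(z, p) = 4 + ((z + p) + (z - 4)*(p - 5)) = 4 + ((p + z) + (-4 + z)*(-5 + p)) = 4 + ((p + z) + (-5 + p)*(-4 + z)) = 4 + (p + z + (-5 + p)*(-4 + z)) = 4 + p + z + (-5 + p)*(-4 + z))
(-36*H(-1, t(6, 2)))*W = -36*(24 - 4*(-1) - 3*6 + 6*(-1))*18 = -36*(24 + 4 - 18 - 6)*18 = -36*4*18 = -144*18 = -2592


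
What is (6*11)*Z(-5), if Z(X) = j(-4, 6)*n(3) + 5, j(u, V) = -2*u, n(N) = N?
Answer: 1914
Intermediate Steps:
Z(X) = 29 (Z(X) = -2*(-4)*3 + 5 = 8*3 + 5 = 24 + 5 = 29)
(6*11)*Z(-5) = (6*11)*29 = 66*29 = 1914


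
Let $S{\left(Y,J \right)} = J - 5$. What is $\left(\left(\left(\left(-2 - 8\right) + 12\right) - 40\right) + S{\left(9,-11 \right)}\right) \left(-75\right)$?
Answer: $4050$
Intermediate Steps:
$S{\left(Y,J \right)} = -5 + J$
$\left(\left(\left(\left(-2 - 8\right) + 12\right) - 40\right) + S{\left(9,-11 \right)}\right) \left(-75\right) = \left(\left(\left(\left(-2 - 8\right) + 12\right) - 40\right) - 16\right) \left(-75\right) = \left(\left(\left(-10 + 12\right) - 40\right) - 16\right) \left(-75\right) = \left(\left(2 - 40\right) - 16\right) \left(-75\right) = \left(-38 - 16\right) \left(-75\right) = \left(-54\right) \left(-75\right) = 4050$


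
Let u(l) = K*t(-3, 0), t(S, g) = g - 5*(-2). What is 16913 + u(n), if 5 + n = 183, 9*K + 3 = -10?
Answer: 152087/9 ≈ 16899.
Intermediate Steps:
K = -13/9 (K = -⅓ + (⅑)*(-10) = -⅓ - 10/9 = -13/9 ≈ -1.4444)
n = 178 (n = -5 + 183 = 178)
t(S, g) = 10 + g (t(S, g) = g + 10 = 10 + g)
u(l) = -130/9 (u(l) = -13*(10 + 0)/9 = -13/9*10 = -130/9)
16913 + u(n) = 16913 - 130/9 = 152087/9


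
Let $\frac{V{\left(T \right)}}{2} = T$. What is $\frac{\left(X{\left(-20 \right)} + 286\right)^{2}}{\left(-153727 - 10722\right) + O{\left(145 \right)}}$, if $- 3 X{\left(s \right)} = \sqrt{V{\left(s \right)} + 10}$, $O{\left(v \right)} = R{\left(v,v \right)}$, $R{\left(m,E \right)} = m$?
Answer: $- \frac{17527}{35208} + \frac{143 i \sqrt{30}}{123228} \approx -0.49781 + 0.0063561 i$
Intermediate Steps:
$O{\left(v \right)} = v$
$V{\left(T \right)} = 2 T$
$X{\left(s \right)} = - \frac{\sqrt{10 + 2 s}}{3}$ ($X{\left(s \right)} = - \frac{\sqrt{2 s + 10}}{3} = - \frac{\sqrt{10 + 2 s}}{3}$)
$\frac{\left(X{\left(-20 \right)} + 286\right)^{2}}{\left(-153727 - 10722\right) + O{\left(145 \right)}} = \frac{\left(- \frac{\sqrt{10 + 2 \left(-20\right)}}{3} + 286\right)^{2}}{\left(-153727 - 10722\right) + 145} = \frac{\left(- \frac{\sqrt{10 - 40}}{3} + 286\right)^{2}}{-164449 + 145} = \frac{\left(- \frac{\sqrt{-30}}{3} + 286\right)^{2}}{-164304} = \left(- \frac{i \sqrt{30}}{3} + 286\right)^{2} \left(- \frac{1}{164304}\right) = \left(286 - \frac{i \sqrt{30}}{3}\right)^{2} \left(- \frac{1}{164304}\right) = - \frac{\left(286 - \frac{i \sqrt{30}}{3}\right)^{2}}{164304}$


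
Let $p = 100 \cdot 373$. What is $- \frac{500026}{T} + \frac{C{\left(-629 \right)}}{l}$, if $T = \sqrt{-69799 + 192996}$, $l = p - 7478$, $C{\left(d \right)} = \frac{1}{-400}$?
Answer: $- \frac{1}{11928800} - \frac{500026 \sqrt{123197}}{123197} \approx -1424.6$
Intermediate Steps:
$p = 37300$
$C{\left(d \right)} = - \frac{1}{400}$
$l = 29822$ ($l = 37300 - 7478 = 29822$)
$T = \sqrt{123197} \approx 350.99$
$- \frac{500026}{T} + \frac{C{\left(-629 \right)}}{l} = - \frac{500026}{\sqrt{123197}} - \frac{1}{400 \cdot 29822} = - 500026 \frac{\sqrt{123197}}{123197} - \frac{1}{11928800} = - \frac{500026 \sqrt{123197}}{123197} - \frac{1}{11928800} = - \frac{1}{11928800} - \frac{500026 \sqrt{123197}}{123197}$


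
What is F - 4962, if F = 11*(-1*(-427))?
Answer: -265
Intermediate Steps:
F = 4697 (F = 11*427 = 4697)
F - 4962 = 4697 - 4962 = -265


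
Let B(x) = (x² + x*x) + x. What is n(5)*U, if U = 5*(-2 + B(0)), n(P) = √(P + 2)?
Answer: -10*√7 ≈ -26.458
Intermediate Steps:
B(x) = x + 2*x² (B(x) = (x² + x²) + x = 2*x² + x = x + 2*x²)
n(P) = √(2 + P)
U = -10 (U = 5*(-2 + 0*(1 + 2*0)) = 5*(-2 + 0*(1 + 0)) = 5*(-2 + 0*1) = 5*(-2 + 0) = 5*(-2) = -10)
n(5)*U = √(2 + 5)*(-10) = √7*(-10) = -10*√7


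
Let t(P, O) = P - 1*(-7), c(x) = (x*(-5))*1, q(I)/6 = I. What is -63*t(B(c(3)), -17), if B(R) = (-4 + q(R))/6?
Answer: 546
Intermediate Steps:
q(I) = 6*I
c(x) = -5*x (c(x) = -5*x*1 = -5*x)
B(R) = -⅔ + R (B(R) = (-4 + 6*R)/6 = -⅔ + R)
t(P, O) = 7 + P (t(P, O) = P + 7 = 7 + P)
-63*t(B(c(3)), -17) = -63*(7 + (-⅔ - 5*3)) = -63*(7 + (-⅔ - 15)) = -63*(7 - 47/3) = -63*(-26/3) = 546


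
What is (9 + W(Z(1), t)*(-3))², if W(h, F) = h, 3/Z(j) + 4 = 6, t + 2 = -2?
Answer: 81/4 ≈ 20.250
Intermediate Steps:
t = -4 (t = -2 - 2 = -4)
Z(j) = 3/2 (Z(j) = 3/(-4 + 6) = 3/2)
(9 + W(Z(1), t)*(-3))² = (9 + (3/2)*(-3))² = (9 - 9/2)² = (9/2)² = 81/4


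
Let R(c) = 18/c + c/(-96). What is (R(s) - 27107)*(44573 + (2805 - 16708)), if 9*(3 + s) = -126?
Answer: -678421366105/816 ≈ -8.3140e+8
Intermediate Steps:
s = -17 (s = -3 + (⅑)*(-126) = -3 - 14 = -17)
R(c) = 18/c - c/96 (R(c) = 18/c + c*(-1/96) = 18/c - c/96)
(R(s) - 27107)*(44573 + (2805 - 16708)) = ((18/(-17) - 1/96*(-17)) - 27107)*(44573 + (2805 - 16708)) = ((18*(-1/17) + 17/96) - 27107)*(44573 - 13903) = ((-18/17 + 17/96) - 27107)*30670 = (-1439/1632 - 27107)*30670 = -44240063/1632*30670 = -678421366105/816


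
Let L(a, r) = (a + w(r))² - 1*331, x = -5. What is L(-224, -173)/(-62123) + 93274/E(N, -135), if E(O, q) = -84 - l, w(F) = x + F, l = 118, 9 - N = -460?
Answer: -2913518924/6274423 ≈ -464.35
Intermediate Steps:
N = 469 (N = 9 - 1*(-460) = 9 + 460 = 469)
w(F) = -5 + F
E(O, q) = -202 (E(O, q) = -84 - 1*118 = -84 - 118 = -202)
L(a, r) = -331 + (-5 + a + r)² (L(a, r) = (a + (-5 + r))² - 1*331 = (-5 + a + r)² - 331 = -331 + (-5 + a + r)²)
L(-224, -173)/(-62123) + 93274/E(N, -135) = (-331 + (-5 - 224 - 173)²)/(-62123) + 93274/(-202) = (-331 + (-402)²)*(-1/62123) + 93274*(-1/202) = (-331 + 161604)*(-1/62123) - 46637/101 = 161273*(-1/62123) - 46637/101 = -161273/62123 - 46637/101 = -2913518924/6274423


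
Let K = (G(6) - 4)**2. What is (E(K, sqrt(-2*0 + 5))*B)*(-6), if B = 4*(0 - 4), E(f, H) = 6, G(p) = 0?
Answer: 576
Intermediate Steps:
K = 16 (K = (0 - 4)**2 = (-4)**2 = 16)
B = -16 (B = 4*(-4) = -16)
(E(K, sqrt(-2*0 + 5))*B)*(-6) = (6*(-16))*(-6) = -96*(-6) = 576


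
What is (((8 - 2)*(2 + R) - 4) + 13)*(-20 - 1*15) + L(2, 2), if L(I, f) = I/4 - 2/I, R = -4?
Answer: 209/2 ≈ 104.50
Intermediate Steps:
L(I, f) = -2/I + I/4 (L(I, f) = I*(¼) - 2/I = I/4 - 2/I = -2/I + I/4)
(((8 - 2)*(2 + R) - 4) + 13)*(-20 - 1*15) + L(2, 2) = (((8 - 2)*(2 - 4) - 4) + 13)*(-20 - 1*15) + (-2/2 + (¼)*2) = ((6*(-2) - 4) + 13)*(-20 - 15) + (-2*½ + ½) = ((-12 - 4) + 13)*(-35) + (-1 + ½) = (-16 + 13)*(-35) - ½ = -3*(-35) - ½ = 105 - ½ = 209/2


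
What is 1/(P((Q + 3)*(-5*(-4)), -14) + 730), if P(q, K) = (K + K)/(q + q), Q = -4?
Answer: 10/7307 ≈ 0.0013686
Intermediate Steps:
P(q, K) = K/q (P(q, K) = (2*K)/((2*q)) = (2*K)*(1/(2*q)) = K/q)
1/(P((Q + 3)*(-5*(-4)), -14) + 730) = 1/(-14*1/(20*(-4 + 3)) + 730) = 1/(-14/((-1*20)) + 730) = 1/(-14/(-20) + 730) = 1/(-14*(-1/20) + 730) = 1/(7/10 + 730) = 1/(7307/10) = 10/7307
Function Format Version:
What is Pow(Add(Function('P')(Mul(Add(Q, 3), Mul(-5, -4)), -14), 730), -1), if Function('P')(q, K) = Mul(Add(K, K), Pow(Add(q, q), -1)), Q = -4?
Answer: Rational(10, 7307) ≈ 0.0013686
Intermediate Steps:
Function('P')(q, K) = Mul(K, Pow(q, -1)) (Function('P')(q, K) = Mul(Mul(2, K), Pow(Mul(2, q), -1)) = Mul(Mul(2, K), Mul(Rational(1, 2), Pow(q, -1))) = Mul(K, Pow(q, -1)))
Pow(Add(Function('P')(Mul(Add(Q, 3), Mul(-5, -4)), -14), 730), -1) = Pow(Add(Mul(-14, Pow(Mul(Add(-4, 3), Mul(-5, -4)), -1)), 730), -1) = Pow(Add(Mul(-14, Pow(Mul(-1, 20), -1)), 730), -1) = Pow(Add(Mul(-14, Pow(-20, -1)), 730), -1) = Pow(Add(Mul(-14, Rational(-1, 20)), 730), -1) = Pow(Add(Rational(7, 10), 730), -1) = Pow(Rational(7307, 10), -1) = Rational(10, 7307)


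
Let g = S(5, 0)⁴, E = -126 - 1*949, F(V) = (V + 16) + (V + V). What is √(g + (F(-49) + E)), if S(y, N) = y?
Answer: I*√581 ≈ 24.104*I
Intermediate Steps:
F(V) = 16 + 3*V (F(V) = (16 + V) + 2*V = 16 + 3*V)
E = -1075 (E = -126 - 949 = -1075)
g = 625 (g = 5⁴ = 625)
√(g + (F(-49) + E)) = √(625 + ((16 + 3*(-49)) - 1075)) = √(625 + ((16 - 147) - 1075)) = √(625 + (-131 - 1075)) = √(625 - 1206) = √(-581) = I*√581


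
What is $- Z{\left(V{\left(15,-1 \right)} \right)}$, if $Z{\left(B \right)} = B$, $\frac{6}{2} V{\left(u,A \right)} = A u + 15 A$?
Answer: $10$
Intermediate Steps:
$V{\left(u,A \right)} = 5 A + \frac{A u}{3}$ ($V{\left(u,A \right)} = \frac{A u + 15 A}{3} = \frac{15 A + A u}{3} = 5 A + \frac{A u}{3}$)
$- Z{\left(V{\left(15,-1 \right)} \right)} = - \frac{\left(-1\right) \left(15 + 15\right)}{3} = - \frac{\left(-1\right) 30}{3} = \left(-1\right) \left(-10\right) = 10$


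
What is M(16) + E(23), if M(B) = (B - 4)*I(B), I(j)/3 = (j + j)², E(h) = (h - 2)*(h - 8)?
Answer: 37179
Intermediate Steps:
E(h) = (-8 + h)*(-2 + h) (E(h) = (-2 + h)*(-8 + h) = (-8 + h)*(-2 + h))
I(j) = 12*j² (I(j) = 3*(j + j)² = 3*(2*j)² = 3*(4*j²) = 12*j²)
M(B) = 12*B²*(-4 + B) (M(B) = (B - 4)*(12*B²) = (-4 + B)*(12*B²) = 12*B²*(-4 + B))
M(16) + E(23) = 12*16²*(-4 + 16) + (16 + 23² - 10*23) = 12*256*12 + (16 + 529 - 230) = 36864 + 315 = 37179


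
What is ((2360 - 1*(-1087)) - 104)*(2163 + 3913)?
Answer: 20312068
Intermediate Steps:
((2360 - 1*(-1087)) - 104)*(2163 + 3913) = ((2360 + 1087) - 104)*6076 = (3447 - 104)*6076 = 3343*6076 = 20312068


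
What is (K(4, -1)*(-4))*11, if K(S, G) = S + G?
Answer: -132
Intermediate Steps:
K(S, G) = G + S
(K(4, -1)*(-4))*11 = ((-1 + 4)*(-4))*11 = (3*(-4))*11 = -12*11 = -132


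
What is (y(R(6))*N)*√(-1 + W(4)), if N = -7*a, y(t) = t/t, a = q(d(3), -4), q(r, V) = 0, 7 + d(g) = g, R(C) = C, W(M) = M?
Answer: 0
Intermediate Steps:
d(g) = -7 + g
a = 0
y(t) = 1
N = 0 (N = -7*0 = 0)
(y(R(6))*N)*√(-1 + W(4)) = (1*0)*√(-1 + 4) = 0*√3 = 0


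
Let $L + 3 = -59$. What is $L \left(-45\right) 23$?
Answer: $64170$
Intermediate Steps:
$L = -62$ ($L = -3 - 59 = -62$)
$L \left(-45\right) 23 = \left(-62\right) \left(-45\right) 23 = 2790 \cdot 23 = 64170$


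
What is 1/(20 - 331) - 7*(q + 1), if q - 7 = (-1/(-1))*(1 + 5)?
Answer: -30479/311 ≈ -98.003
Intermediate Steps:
q = 13 (q = 7 + (-1/(-1))*(1 + 5) = 7 - 1*(-1)*6 = 7 + 1*6 = 7 + 6 = 13)
1/(20 - 331) - 7*(q + 1) = 1/(20 - 331) - 7*(13 + 1) = 1/(-311) - 7*14 = -1/311 - 1*98 = -1/311 - 98 = -30479/311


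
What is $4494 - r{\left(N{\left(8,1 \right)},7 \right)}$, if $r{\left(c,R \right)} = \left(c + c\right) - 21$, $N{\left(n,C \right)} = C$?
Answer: $4513$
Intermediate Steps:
$r{\left(c,R \right)} = -21 + 2 c$ ($r{\left(c,R \right)} = 2 c - 21 = -21 + 2 c$)
$4494 - r{\left(N{\left(8,1 \right)},7 \right)} = 4494 - \left(-21 + 2 \cdot 1\right) = 4494 - \left(-21 + 2\right) = 4494 - -19 = 4494 + 19 = 4513$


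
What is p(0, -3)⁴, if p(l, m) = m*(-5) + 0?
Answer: 50625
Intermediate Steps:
p(l, m) = -5*m (p(l, m) = -5*m + 0 = -5*m)
p(0, -3)⁴ = (-5*(-3))⁴ = 15⁴ = 50625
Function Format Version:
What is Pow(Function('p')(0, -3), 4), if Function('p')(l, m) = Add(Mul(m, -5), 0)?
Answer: 50625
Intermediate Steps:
Function('p')(l, m) = Mul(-5, m) (Function('p')(l, m) = Add(Mul(-5, m), 0) = Mul(-5, m))
Pow(Function('p')(0, -3), 4) = Pow(Mul(-5, -3), 4) = Pow(15, 4) = 50625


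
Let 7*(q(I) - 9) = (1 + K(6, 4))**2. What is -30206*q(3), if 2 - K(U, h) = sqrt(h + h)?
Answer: -2416480/7 + 362472*sqrt(2)/7 ≈ -2.7198e+5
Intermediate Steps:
K(U, h) = 2 - sqrt(2)*sqrt(h) (K(U, h) = 2 - sqrt(h + h) = 2 - sqrt(2*h) = 2 - sqrt(2)*sqrt(h))
q(I) = 9 + (3 - 2*sqrt(2))**2/7 (q(I) = 9 + (1 + (2 - sqrt(2)*sqrt(4)))**2/7 = 9 + (1 + (2 - 1*sqrt(2)*2))**2/7 = 9 + (1 + (2 - 2*sqrt(2)))**2/7 = 9 + (3 - 2*sqrt(2))**2/7)
-30206*q(3) = -30206*(80/7 - 12*sqrt(2)/7) = -2416480/7 + 362472*sqrt(2)/7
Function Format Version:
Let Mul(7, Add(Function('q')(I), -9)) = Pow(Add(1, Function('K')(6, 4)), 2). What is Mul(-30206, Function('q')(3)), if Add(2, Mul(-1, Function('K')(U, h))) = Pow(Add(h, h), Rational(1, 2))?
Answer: Add(Rational(-2416480, 7), Mul(Rational(362472, 7), Pow(2, Rational(1, 2)))) ≈ -2.7198e+5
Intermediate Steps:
Function('K')(U, h) = Add(2, Mul(-1, Pow(2, Rational(1, 2)), Pow(h, Rational(1, 2)))) (Function('K')(U, h) = Add(2, Mul(-1, Pow(Add(h, h), Rational(1, 2)))) = Add(2, Mul(-1, Pow(Mul(2, h), Rational(1, 2)))) = Add(2, Mul(-1, Mul(Pow(2, Rational(1, 2)), Pow(h, Rational(1, 2))))) = Add(2, Mul(-1, Pow(2, Rational(1, 2)), Pow(h, Rational(1, 2)))))
Function('q')(I) = Add(9, Mul(Rational(1, 7), Pow(Add(3, Mul(-2, Pow(2, Rational(1, 2)))), 2))) (Function('q')(I) = Add(9, Mul(Rational(1, 7), Pow(Add(1, Add(2, Mul(-1, Pow(2, Rational(1, 2)), Pow(4, Rational(1, 2))))), 2))) = Add(9, Mul(Rational(1, 7), Pow(Add(1, Add(2, Mul(-1, Pow(2, Rational(1, 2)), 2))), 2))) = Add(9, Mul(Rational(1, 7), Pow(Add(1, Add(2, Mul(-2, Pow(2, Rational(1, 2))))), 2))) = Add(9, Mul(Rational(1, 7), Pow(Add(3, Mul(-2, Pow(2, Rational(1, 2)))), 2))))
Mul(-30206, Function('q')(3)) = Mul(-30206, Add(Rational(80, 7), Mul(Rational(-12, 7), Pow(2, Rational(1, 2))))) = Add(Rational(-2416480, 7), Mul(Rational(362472, 7), Pow(2, Rational(1, 2))))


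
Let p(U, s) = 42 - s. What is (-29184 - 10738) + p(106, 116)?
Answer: -39996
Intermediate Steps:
(-29184 - 10738) + p(106, 116) = (-29184 - 10738) + (42 - 1*116) = -39922 + (42 - 116) = -39922 - 74 = -39996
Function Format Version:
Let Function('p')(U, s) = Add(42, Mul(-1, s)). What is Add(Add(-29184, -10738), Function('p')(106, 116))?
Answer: -39996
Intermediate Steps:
Add(Add(-29184, -10738), Function('p')(106, 116)) = Add(Add(-29184, -10738), Add(42, Mul(-1, 116))) = Add(-39922, Add(42, -116)) = Add(-39922, -74) = -39996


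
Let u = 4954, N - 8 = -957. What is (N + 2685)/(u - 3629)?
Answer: 1736/1325 ≈ 1.3102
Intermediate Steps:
N = -949 (N = 8 - 957 = -949)
(N + 2685)/(u - 3629) = (-949 + 2685)/(4954 - 3629) = 1736/1325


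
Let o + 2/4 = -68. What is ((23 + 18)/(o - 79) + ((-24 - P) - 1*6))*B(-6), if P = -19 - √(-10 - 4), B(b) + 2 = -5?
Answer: 23289/295 - 7*I*√14 ≈ 78.946 - 26.192*I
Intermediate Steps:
o = -137/2 (o = -½ - 68 = -137/2 ≈ -68.500)
B(b) = -7 (B(b) = -2 - 5 = -7)
P = -19 - I*√14 (P = -19 - √(-14) = -19 - I*√14 ≈ -19.0 - 3.7417*I)
((23 + 18)/(o - 79) + ((-24 - P) - 1*6))*B(-6) = ((23 + 18)/(-137/2 - 79) + ((-24 - (-19 - I*√14)) - 1*6))*(-7) = (41/(-295/2) + ((-24 + (19 + I*√14)) - 6))*(-7) = (41*(-2/295) + ((-5 + I*√14) - 6))*(-7) = (-82/295 + (-11 + I*√14))*(-7) = (-3327/295 + I*√14)*(-7) = 23289/295 - 7*I*√14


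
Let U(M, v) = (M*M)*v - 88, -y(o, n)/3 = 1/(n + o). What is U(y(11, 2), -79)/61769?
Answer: -15583/10438961 ≈ -0.0014928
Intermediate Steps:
y(o, n) = -3/(n + o)
U(M, v) = -88 + v*M**2 (U(M, v) = M**2*v - 88 = v*M**2 - 88 = -88 + v*M**2)
U(y(11, 2), -79)/61769 = (-88 - 79*9/(2 + 11)**2)/61769 = (-88 - 79*(-3/13)**2)*(1/61769) = (-88 - 79*9/169)*(1/61769) = (-88 - 711/169)*(1/61769) = -15583/169*1/61769 = -15583/10438961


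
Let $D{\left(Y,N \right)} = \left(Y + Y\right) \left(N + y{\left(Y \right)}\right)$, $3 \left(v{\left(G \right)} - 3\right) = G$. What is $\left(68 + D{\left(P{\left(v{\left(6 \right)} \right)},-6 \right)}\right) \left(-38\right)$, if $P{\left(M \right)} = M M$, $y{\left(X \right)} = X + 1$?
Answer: $-40584$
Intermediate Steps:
$v{\left(G \right)} = 3 + \frac{G}{3}$
$y{\left(X \right)} = 1 + X$
$P{\left(M \right)} = M^{2}$
$D{\left(Y,N \right)} = 2 Y \left(1 + N + Y\right)$ ($D{\left(Y,N \right)} = \left(Y + Y\right) \left(N + \left(1 + Y\right)\right) = 2 Y \left(1 + N + Y\right)$)
$\left(68 + D{\left(P{\left(v{\left(6 \right)} \right)},-6 \right)}\right) \left(-38\right) = \left(68 + 2 \left(3 + \frac{1}{3} \cdot 6\right)^{2} \left(1 - 6 + \left(3 + \frac{1}{3} \cdot 6\right)^{2}\right)\right) \left(-38\right) = \left(68 + 2 \left(3 + 2\right)^{2} \left(1 - 6 + \left(3 + 2\right)^{2}\right)\right) \left(-38\right) = \left(68 + 2 \cdot 5^{2} \left(1 - 6 + 5^{2}\right)\right) \left(-38\right) = \left(68 + 2 \cdot 25 \left(1 - 6 + 25\right)\right) \left(-38\right) = \left(68 + 2 \cdot 25 \cdot 20\right) \left(-38\right) = \left(68 + 1000\right) \left(-38\right) = 1068 \left(-38\right) = -40584$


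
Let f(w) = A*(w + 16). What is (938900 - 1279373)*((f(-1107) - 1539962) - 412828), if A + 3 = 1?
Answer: 664129357584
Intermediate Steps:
A = -2 (A = -3 + 1 = -2)
f(w) = -32 - 2*w (f(w) = -2*(w + 16) = -2*(16 + w) = -32 - 2*w)
(938900 - 1279373)*((f(-1107) - 1539962) - 412828) = (938900 - 1279373)*(((-32 - 2*(-1107)) - 1539962) - 412828) = -340473*(((-32 + 2214) - 1539962) - 412828) = -340473*((2182 - 1539962) - 412828) = -340473*(-1537780 - 412828) = -340473*(-1950608) = 664129357584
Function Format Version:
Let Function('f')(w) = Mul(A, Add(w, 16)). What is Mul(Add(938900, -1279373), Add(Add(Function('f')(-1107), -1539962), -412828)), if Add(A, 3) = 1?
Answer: 664129357584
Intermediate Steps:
A = -2 (A = Add(-3, 1) = -2)
Function('f')(w) = Add(-32, Mul(-2, w)) (Function('f')(w) = Mul(-2, Add(w, 16)) = Mul(-2, Add(16, w)) = Add(-32, Mul(-2, w)))
Mul(Add(938900, -1279373), Add(Add(Function('f')(-1107), -1539962), -412828)) = Mul(Add(938900, -1279373), Add(Add(Add(-32, Mul(-2, -1107)), -1539962), -412828)) = Mul(-340473, Add(Add(Add(-32, 2214), -1539962), -412828)) = Mul(-340473, Add(Add(2182, -1539962), -412828)) = Mul(-340473, Add(-1537780, -412828)) = Mul(-340473, -1950608) = 664129357584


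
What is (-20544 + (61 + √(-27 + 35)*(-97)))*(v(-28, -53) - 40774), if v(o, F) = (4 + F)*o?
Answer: 807071166 + 7643988*√2 ≈ 8.1788e+8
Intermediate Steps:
v(o, F) = o*(4 + F)
(-20544 + (61 + √(-27 + 35)*(-97)))*(v(-28, -53) - 40774) = (-20544 + (61 + √(-27 + 35)*(-97)))*(-28*(4 - 53) - 40774) = (-20544 + (61 + √8*(-97)))*(-28*(-49) - 40774) = (-20544 + (61 + (2*√2)*(-97)))*(1372 - 40774) = (-20544 + (61 - 194*√2))*(-39402) = (-20483 - 194*√2)*(-39402) = 807071166 + 7643988*√2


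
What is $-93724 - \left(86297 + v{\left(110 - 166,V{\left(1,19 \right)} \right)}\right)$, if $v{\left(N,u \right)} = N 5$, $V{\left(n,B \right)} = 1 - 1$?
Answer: $-179741$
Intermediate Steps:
$V{\left(n,B \right)} = 0$ ($V{\left(n,B \right)} = 1 - 1 = 0$)
$v{\left(N,u \right)} = 5 N$
$-93724 - \left(86297 + v{\left(110 - 166,V{\left(1,19 \right)} \right)}\right) = -93724 - \left(86297 + 5 \left(110 - 166\right)\right) = -93724 - \left(86297 + 5 \left(-56\right)\right) = -93724 - 86017 = -179741$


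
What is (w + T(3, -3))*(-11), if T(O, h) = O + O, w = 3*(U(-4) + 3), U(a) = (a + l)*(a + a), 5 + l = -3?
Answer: -3333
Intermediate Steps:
l = -8 (l = -5 - 3 = -8)
U(a) = 2*a*(-8 + a) (U(a) = (a - 8)*(a + a) = (-8 + a)*(2*a) = 2*a*(-8 + a))
w = 297 (w = 3*(2*(-4)*(-8 - 4) + 3) = 3*(2*(-4)*(-12) + 3) = 3*(96 + 3) = 3*99 = 297)
T(O, h) = 2*O
(w + T(3, -3))*(-11) = (297 + 2*3)*(-11) = (297 + 6)*(-11) = 303*(-11) = -3333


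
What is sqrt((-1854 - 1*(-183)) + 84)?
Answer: 23*I*sqrt(3) ≈ 39.837*I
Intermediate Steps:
sqrt((-1854 - 1*(-183)) + 84) = sqrt((-1854 + 183) + 84) = sqrt(-1671 + 84) = sqrt(-1587) = 23*I*sqrt(3)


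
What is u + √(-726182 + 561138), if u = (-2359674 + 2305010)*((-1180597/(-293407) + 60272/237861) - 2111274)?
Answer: 8054504687944927749928/69790082427 + 22*I*√341 ≈ 1.1541e+11 + 406.26*I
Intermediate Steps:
u = 8054504687944927749928/69790082427 (u = -54664*((-1180597*(-1/293407) + 60272*(1/237861)) - 2111274) = -54664*((1180597/293407 + 60272/237861) - 2111274) = -54664*(298502209721/69790082427 - 2111274) = -54664*(-147345687983772277/69790082427) = 8054504687944927749928/69790082427 ≈ 1.1541e+11)
u + √(-726182 + 561138) = 8054504687944927749928/69790082427 + √(-726182 + 561138) = 8054504687944927749928/69790082427 + √(-165044) = 8054504687944927749928/69790082427 + 22*I*√341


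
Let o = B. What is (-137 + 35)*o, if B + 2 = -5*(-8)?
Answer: -3876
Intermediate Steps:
B = 38 (B = -2 - 5*(-8) = -2 + 40 = 38)
o = 38
(-137 + 35)*o = (-137 + 35)*38 = -102*38 = -3876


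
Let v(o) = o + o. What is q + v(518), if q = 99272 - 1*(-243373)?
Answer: 343681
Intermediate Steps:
v(o) = 2*o
q = 342645 (q = 99272 + 243373 = 342645)
q + v(518) = 342645 + 2*518 = 342645 + 1036 = 343681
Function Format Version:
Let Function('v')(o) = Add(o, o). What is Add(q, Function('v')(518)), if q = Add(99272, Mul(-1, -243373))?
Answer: 343681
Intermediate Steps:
Function('v')(o) = Mul(2, o)
q = 342645 (q = Add(99272, 243373) = 342645)
Add(q, Function('v')(518)) = Add(342645, Mul(2, 518)) = Add(342645, 1036) = 343681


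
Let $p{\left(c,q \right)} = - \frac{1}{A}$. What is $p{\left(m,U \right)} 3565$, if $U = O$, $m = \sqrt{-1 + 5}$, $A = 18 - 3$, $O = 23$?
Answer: $- \frac{713}{3} \approx -237.67$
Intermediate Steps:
$A = 15$
$m = 2$ ($m = \sqrt{4} = 2$)
$U = 23$
$p{\left(c,q \right)} = - \frac{1}{15}$
$p{\left(m,U \right)} 3565 = \left(- \frac{1}{15}\right) 3565 = - \frac{713}{3}$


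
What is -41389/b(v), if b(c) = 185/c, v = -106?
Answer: 4387234/185 ≈ 23715.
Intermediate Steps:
-41389/b(v) = -41389/(185/(-106)) = -41389/(185*(-1/106)) = -41389/(-185/106) = -41389*(-106/185) = 4387234/185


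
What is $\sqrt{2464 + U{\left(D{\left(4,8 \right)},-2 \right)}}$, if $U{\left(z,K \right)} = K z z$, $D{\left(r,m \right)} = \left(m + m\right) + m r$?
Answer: $4 i \sqrt{134} \approx 46.303 i$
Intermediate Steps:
$D{\left(r,m \right)} = 2 m + m r$
$U{\left(z,K \right)} = K z^{2}$
$\sqrt{2464 + U{\left(D{\left(4,8 \right)},-2 \right)}} = \sqrt{2464 - 2 \left(8 \left(2 + 4\right)\right)^{2}} = \sqrt{2464 - 2 \left(8 \cdot 6\right)^{2}} = \sqrt{2464 - 2 \cdot 48^{2}} = \sqrt{2464 - 4608} = \sqrt{-2144} = 4 i \sqrt{134}$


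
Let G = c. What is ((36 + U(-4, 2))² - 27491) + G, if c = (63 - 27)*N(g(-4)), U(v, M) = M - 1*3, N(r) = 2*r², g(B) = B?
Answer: -25114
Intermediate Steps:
U(v, M) = -3 + M (U(v, M) = M - 3 = -3 + M)
c = 1152 (c = (63 - 27)*(2*(-4)²) = 36*(2*16) = 36*32 = 1152)
G = 1152
((36 + U(-4, 2))² - 27491) + G = ((36 + (-3 + 2))² - 27491) + 1152 = ((36 - 1)² - 27491) + 1152 = (35² - 27491) + 1152 = (1225 - 27491) + 1152 = -26266 + 1152 = -25114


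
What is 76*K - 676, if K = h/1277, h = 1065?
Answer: -782312/1277 ≈ -612.62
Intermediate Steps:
K = 1065/1277 ≈ 0.83399
76*K - 676 = 76*(1065/1277) - 676 = 80940/1277 - 676 = -782312/1277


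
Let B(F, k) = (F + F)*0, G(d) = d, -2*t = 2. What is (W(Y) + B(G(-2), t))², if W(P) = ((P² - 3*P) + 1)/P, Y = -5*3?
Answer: 73441/225 ≈ 326.40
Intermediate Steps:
t = -1 (t = -½*2 = -1)
B(F, k) = 0 (B(F, k) = (2*F)*0 = 0)
Y = -15
W(P) = (1 + P² - 3*P)/P
(W(Y) + B(G(-2), t))² = ((-3 - 15 + 1/(-15)) + 0)² = ((-3 - 15 - 1/15) + 0)² = (-271/15 + 0)² = (-271/15)² = 73441/225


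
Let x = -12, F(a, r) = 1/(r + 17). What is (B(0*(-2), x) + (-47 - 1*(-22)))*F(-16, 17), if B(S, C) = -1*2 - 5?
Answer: -16/17 ≈ -0.94118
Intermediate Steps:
F(a, r) = 1/(17 + r)
B(S, C) = -7 (B(S, C) = -2 - 5 = -7)
(B(0*(-2), x) + (-47 - 1*(-22)))*F(-16, 17) = (-7 + (-47 - 1*(-22)))/(17 + 17) = (-7 + (-47 + 22))/34 = (-7 - 25)*(1/34) = -32*1/34 = -16/17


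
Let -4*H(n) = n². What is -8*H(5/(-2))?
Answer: 25/2 ≈ 12.500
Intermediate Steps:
H(n) = -n²/4
-8*H(5/(-2)) = -(-2)*(5/(-2))² = -(-2)*(5*(-½))² = -(-2)*(-5/2)² = -(-2)*25/4 = -8*(-25/16) = 25/2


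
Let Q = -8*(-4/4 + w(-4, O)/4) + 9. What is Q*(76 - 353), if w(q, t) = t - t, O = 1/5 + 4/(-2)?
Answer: -4709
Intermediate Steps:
O = -9/5 (O = 1*(⅕) + 4*(-½) = ⅕ - 2 = -9/5 ≈ -1.8000)
w(q, t) = 0
Q = 17 (Q = -8*(-4/4 + 0/4) + 9 = -8*(-4*¼ + 0*(¼)) + 9 = -8*(-1 + 0) + 9 = -8*(-1) + 9 = 8 + 9 = 17)
Q*(76 - 353) = 17*(76 - 353) = 17*(-277) = -4709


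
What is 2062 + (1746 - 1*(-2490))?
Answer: 6298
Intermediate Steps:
2062 + (1746 - 1*(-2490)) = 2062 + (1746 + 2490) = 2062 + 4236 = 6298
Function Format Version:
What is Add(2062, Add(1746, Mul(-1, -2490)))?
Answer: 6298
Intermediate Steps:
Add(2062, Add(1746, Mul(-1, -2490))) = Add(2062, Add(1746, 2490)) = Add(2062, 4236) = 6298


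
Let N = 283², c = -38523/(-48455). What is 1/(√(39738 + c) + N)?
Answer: 3880712495/310800457468742 - 3*√10366911247935/310800457468742 ≈ 1.2455e-5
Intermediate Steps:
c = 38523/48455 (c = -38523*(-1/48455) = 38523/48455 ≈ 0.79503)
N = 80089
1/(√(39738 + c) + N) = 1/(√(39738 + 38523/48455) + 80089) = 1/(√(1925543313/48455) + 80089) = 1/(3*√10366911247935/48455 + 80089) = 1/(80089 + 3*√10366911247935/48455)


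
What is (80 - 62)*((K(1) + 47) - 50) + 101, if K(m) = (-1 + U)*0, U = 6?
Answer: 47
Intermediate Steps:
K(m) = 0 (K(m) = (-1 + 6)*0 = 5*0 = 0)
(80 - 62)*((K(1) + 47) - 50) + 101 = (80 - 62)*((0 + 47) - 50) + 101 = 18*(47 - 50) + 101 = 18*(-3) + 101 = -54 + 101 = 47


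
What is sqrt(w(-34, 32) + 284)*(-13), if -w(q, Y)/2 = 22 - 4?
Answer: -26*sqrt(62) ≈ -204.72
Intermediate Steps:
w(q, Y) = -36 (w(q, Y) = -2*(22 - 4) = -2*18 = -36)
sqrt(w(-34, 32) + 284)*(-13) = sqrt(-36 + 284)*(-13) = sqrt(248)*(-13) = (2*sqrt(62))*(-13) = -26*sqrt(62)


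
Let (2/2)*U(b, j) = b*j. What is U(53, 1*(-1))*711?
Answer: -37683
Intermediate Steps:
U(b, j) = b*j
U(53, 1*(-1))*711 = (53*(1*(-1)))*711 = (53*(-1))*711 = -53*711 = -37683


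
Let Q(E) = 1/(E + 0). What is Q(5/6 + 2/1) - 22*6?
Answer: -2238/17 ≈ -131.65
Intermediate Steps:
Q(E) = 1/E
Q(5/6 + 2/1) - 22*6 = 1/(5/6 + 2/1) - 22*6 = 1/(5*(⅙) + 2*1) - 132 = 1/(⅚ + 2) - 132 = 1/(17/6) - 132 = 6/17 - 132 = -2238/17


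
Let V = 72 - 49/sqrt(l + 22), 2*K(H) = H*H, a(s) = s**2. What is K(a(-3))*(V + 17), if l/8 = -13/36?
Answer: 7209/2 - 11907*sqrt(43)/172 ≈ 3150.6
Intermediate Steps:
l = -26/9 (l = 8*(-13/36) = -26/9 ≈ -2.8889)
K(H) = H**2/2 (K(H) = (H*H)/2 = H**2/2)
V = 72 - 147*sqrt(43)/86 (V = 72 - 49/sqrt(-26/9 + 22) = 72 - 49*3*sqrt(43)/86 = 72 - 147*sqrt(43)/86 ≈ 60.791)
K(a(-3))*(V + 17) = (((-3)**2)**2/2)*((72 - 147*sqrt(43)/86) + 17) = ((1/2)*9**2)*(89 - 147*sqrt(43)/86) = ((1/2)*81)*(89 - 147*sqrt(43)/86) = 81*(89 - 147*sqrt(43)/86)/2 = 7209/2 - 11907*sqrt(43)/172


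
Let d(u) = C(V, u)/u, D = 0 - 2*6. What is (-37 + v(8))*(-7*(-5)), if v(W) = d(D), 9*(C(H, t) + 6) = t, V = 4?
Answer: -22925/18 ≈ -1273.6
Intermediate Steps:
C(H, t) = -6 + t/9
D = -12 (D = 0 - 12 = -12)
d(u) = (-6 + u/9)/u
v(W) = 11/18 (v(W) = (⅑)*(-54 - 12)/(-12) = (⅑)*(-1/12)*(-66) = 11/18)
(-37 + v(8))*(-7*(-5)) = (-37 + 11/18)*(-7*(-5)) = -655/18*35 = -22925/18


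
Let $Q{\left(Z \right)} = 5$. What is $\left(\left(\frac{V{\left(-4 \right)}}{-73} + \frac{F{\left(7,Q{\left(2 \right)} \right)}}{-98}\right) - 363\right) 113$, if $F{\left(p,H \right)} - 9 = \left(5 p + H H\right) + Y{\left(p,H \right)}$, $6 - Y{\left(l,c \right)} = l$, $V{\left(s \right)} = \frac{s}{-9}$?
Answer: $- \frac{1323071009}{32193} \approx -41098.0$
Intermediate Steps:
$V{\left(s \right)} = - \frac{s}{9}$ ($V{\left(s \right)} = s \left(- \frac{1}{9}\right) = - \frac{s}{9}$)
$Y{\left(l,c \right)} = 6 - l$
$F{\left(p,H \right)} = 15 + H^{2} + 4 p$ ($F{\left(p,H \right)} = 9 - \left(-6 - 4 p - H H\right) = 9 - \left(-6 - H^{2} - 4 p\right) = 9 + \left(6 + H^{2} + 4 p\right) = 15 + H^{2} + 4 p$)
$\left(\left(\frac{V{\left(-4 \right)}}{-73} + \frac{F{\left(7,Q{\left(2 \right)} \right)}}{-98}\right) - 363\right) 113 = \left(\left(\frac{\left(- \frac{1}{9}\right) \left(-4\right)}{-73} + \frac{15 + 5^{2} + 4 \cdot 7}{-98}\right) - 363\right) 113 = \left(\left(\frac{4}{9} \left(- \frac{1}{73}\right) + \left(15 + 25 + 28\right) \left(- \frac{1}{98}\right)\right) - 363\right) 113 = \left(\left(- \frac{4}{657} + 68 \left(- \frac{1}{98}\right)\right) - 363\right) 113 = \left(\left(- \frac{4}{657} - \frac{34}{49}\right) - 363\right) 113 = \left(- \frac{22534}{32193} - 363\right) 113 = \left(- \frac{11708593}{32193}\right) 113 = - \frac{1323071009}{32193}$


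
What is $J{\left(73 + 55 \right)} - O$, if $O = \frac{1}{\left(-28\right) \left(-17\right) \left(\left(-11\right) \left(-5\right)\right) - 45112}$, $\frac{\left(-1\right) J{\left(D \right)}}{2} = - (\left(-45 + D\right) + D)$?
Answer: $\frac{7989305}{18932} \approx 422.0$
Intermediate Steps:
$J{\left(D \right)} = -90 + 4 D$ ($J{\left(D \right)} = - 2 \left(- (\left(-45 + D\right) + D)\right) = - 2 \left(- (-45 + 2 D)\right) = - 2 \left(45 - 2 D\right) = -90 + 4 D$)
$O = - \frac{1}{18932}$ ($O = \frac{1}{476 \cdot 55 - 45112} = \frac{1}{26180 - 45112} = \frac{1}{-18932} = - \frac{1}{18932} \approx -5.2821 \cdot 10^{-5}$)
$J{\left(73 + 55 \right)} - O = \left(-90 + 4 \left(73 + 55\right)\right) - - \frac{1}{18932} = \left(-90 + 4 \cdot 128\right) + \frac{1}{18932} = \left(-90 + 512\right) + \frac{1}{18932} = 422 + \frac{1}{18932} = \frac{7989305}{18932}$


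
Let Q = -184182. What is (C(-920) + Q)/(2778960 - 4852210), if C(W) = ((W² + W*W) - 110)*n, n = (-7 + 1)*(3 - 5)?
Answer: -10064049/1036625 ≈ -9.7085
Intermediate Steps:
n = 12 (n = -6*(-2) = 12)
C(W) = -1320 + 24*W² (C(W) = ((W² + W*W) - 110)*12 = ((W² + W²) - 110)*12 = (2*W² - 110)*12 = (-110 + 2*W²)*12 = -1320 + 24*W²)
(C(-920) + Q)/(2778960 - 4852210) = ((-1320 + 24*(-920)²) - 184182)/(2778960 - 4852210) = ((-1320 + 24*846400) - 184182)/(-2073250) = ((-1320 + 20313600) - 184182)*(-1/2073250) = (20312280 - 184182)*(-1/2073250) = 20128098*(-1/2073250) = -10064049/1036625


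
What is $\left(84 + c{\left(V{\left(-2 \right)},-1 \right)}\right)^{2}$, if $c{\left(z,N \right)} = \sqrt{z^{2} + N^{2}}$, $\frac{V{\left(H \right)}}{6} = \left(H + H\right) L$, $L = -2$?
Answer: $\left(84 + \sqrt{2305}\right)^{2} \approx 17427.0$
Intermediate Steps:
$V{\left(H \right)} = - 24 H$ ($V{\left(H \right)} = 6 \left(H + H\right) \left(-2\right) = 6 \cdot 2 H \left(-2\right) = 6 \left(- 4 H\right) = - 24 H$)
$c{\left(z,N \right)} = \sqrt{N^{2} + z^{2}}$
$\left(84 + c{\left(V{\left(-2 \right)},-1 \right)}\right)^{2} = \left(84 + \sqrt{\left(-1\right)^{2} + \left(\left(-24\right) \left(-2\right)\right)^{2}}\right)^{2} = \left(84 + \sqrt{1 + 48^{2}}\right)^{2} = \left(84 + \sqrt{1 + 2304}\right)^{2} = \left(84 + \sqrt{2305}\right)^{2}$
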